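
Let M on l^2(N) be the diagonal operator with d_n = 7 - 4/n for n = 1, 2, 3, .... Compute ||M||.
||M|| = 7

For a diagonal operator on l^2 with entries d_n, ||M|| = sup_n |d_n|. Here d_1 = 3, d_2 = 5, ..., and d_n = 7 - 4/n increases monotonically toward 7. All terms lie in [3, 7), so |d_n| = d_n and the supremum is the limit 7, which is not attained by any individual d_n. Hence ||M|| = 7.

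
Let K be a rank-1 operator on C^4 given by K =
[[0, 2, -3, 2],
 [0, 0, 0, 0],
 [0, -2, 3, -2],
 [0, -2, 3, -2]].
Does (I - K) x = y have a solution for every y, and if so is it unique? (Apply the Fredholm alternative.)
(I - K) is singular (det(I - K) = 0, i.e. 1 ∈ sigma(K)). (I - K) x = y is solvable iff y ⊥ ker((I - K)^*) = span{(0, 2, -3, 2)}, i.e. iff 2y_2 - 3y_3 + 2y_4 = 0. When solvable, the solutions are x = y + c·(1, 0, -1, -1), c arbitrary (ker(I - K) = span{(1, 0, -1, -1)}, dimension 1).

K has rank 1, so it is an outer product K = u v^T: every row of K is a multiple of one row vector. Reading off the entries, u = (1, 0, -1, -1) and v = (0, 2, -3, 2) (row i of K equals u_i·v^T). A rank-one matrix u v^T satisfies K u = u (v·u) and kills the (3)-dimensional subspace v^⊥, so its characteristic polynomial is lambda^3 (lambda - v·u) with v·u = tr K = 1. Hence the eigenvalues of I - K are 1 (multiplicity 3) and 1 - (1) = 0, so det(I - K) = 0. (Direct check: I - K =
[[1, -2, 3, -2],
 [0, 1, 0, 0],
 [0, 2, -2, 2],
 [0, 2, -3, 3]]
has determinant 0.) So 1 is an eigenvalue of K and (I - K) is not invertible. The finite-dimensional Fredholm alternative says: either (I - K) is invertible, or ker(I - K) ≠ {0} and then range(I - K) = ker((I - K)^*)^⊥, with dim ker(I - K) = dim ker((I - K)^*). We are in the second case, so we need both kernels. Kernel of I - K: (I - K) u = u - u (v·u) = u - u = 0, so ker(I - K) = span{u} = span{(1, 0, -1, -1)} (it is exactly 1-dimensional because rank(I - K) = 3). Kernel of the adjoint: K is real, so (I - K)^* = I - K^T = I - v u^T, and (I - v u^T) v = v - v (u·v) = 0; hence ker((I - K)^*) = span{v} = span{(0, 2, -3, 2)}. Therefore (I - K) x = y is solvable iff <y, v> = 0, i.e. iff 2y_2 - 3y_3 + 2y_4 = 0. When this holds, K y = u (v·y) = 0, so (I - K) y = y and x = y is a particular solution; the full solution set is the line x = y + c·u = y + c·(1, 0, -1, -1), c ∈ C.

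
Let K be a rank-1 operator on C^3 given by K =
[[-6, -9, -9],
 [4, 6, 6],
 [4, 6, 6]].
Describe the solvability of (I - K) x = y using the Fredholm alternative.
(I - K) is invertible (det(I - K) = -5 ≠ 0), so for every y in C^3 the equation (I - K) x = y has a unique solution.

K has rank 1, so it is an outer product K = u v^T: every row of K is a multiple of one row vector. Reading off the entries, u = (-3, 2, 2) and v = (2, 3, 3) (row i of K equals u_i·v^T). A rank-one matrix u v^T satisfies K u = u (v·u) and kills the (2)-dimensional subspace v^⊥, so its characteristic polynomial is lambda^2 (lambda - v·u) with v·u = tr K = 6. Hence the eigenvalues of I - K are 1 (multiplicity 2) and 1 - (6) = -5, so det(I - K) = -5. (Direct check: I - K =
[[7, 9, 9],
 [-4, -5, -6],
 [-4, -6, -5]]
has determinant -5.) The finite-dimensional Fredholm alternative says: either (I - K) is invertible, or ker(I - K) ≠ {0} and then range(I - K) = ker((I - K)^*)^⊥, with dim ker(I - K) = dim ker((I - K)^*). Since det(I - K) ≠ 0, 1 is not an eigenvalue of K and ker(I - K) = {0}, so we are in the first case: for every y there is a unique x = (I - K)^(-1) y. Explicitly, by the Sherman–Morrison formula, (I - u v^T)^(-1) = I + u v^T/(1 - v·u), i.e. (I - K)^(-1) = I + K/(-5).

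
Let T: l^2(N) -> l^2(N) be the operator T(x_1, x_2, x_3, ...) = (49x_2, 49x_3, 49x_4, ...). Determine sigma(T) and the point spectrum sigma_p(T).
sigma(T) = closed disk {z in C : |z| ≤ 49}; sigma_p(T) = open disk {z in C : |z| < 49}

Note T = 49·V where V is the unit left shift (V x)_k = x_{k+1}; so sigma(T) = 49·sigma(V) and ||T|| = 49||V||. ||T x||^2 = 2401sum_{k≥2} |x_k|^2 ≤ 2401||x||^2, with equality on {x : x_1 = 0}, so ||T|| = 49. For any lambda with |lambda| < 49, set r = lambda/49 (|r| < 1); the vector x = (1, r, r^2, ...) is in l^2 and satisfies T x = 49(r, r^2, ...) = lambda x, so lambda is an eigenvalue. On the boundary |lambda| = 49 the geometric series diverges, so no l^2 eigenvector exists, but these lambda lie in the approximate point spectrum. Hence sigma(T) is the closed disk of radius 49 and sigma_p(T) is the open disk.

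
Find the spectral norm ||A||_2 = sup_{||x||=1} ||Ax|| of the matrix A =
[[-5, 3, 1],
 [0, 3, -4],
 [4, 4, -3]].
||A||_2 ≈ 7.7382 (= sqrt(largest eigenvalue of A^T A))

||A||_2 = sigma_max(A) = sqrt(lambda_max(A^T A)). Form the symmetric matrix M = A^T A =
[[41, 1, -17],
 [1, 34, -21],
 [-17, -21, 26]].
Its characteristic polynomial (trace, sum of principal 2x2 minors, determinant of M give the coefficients) is
  p(λ) = det(λ I - M) = λ^3 - 101λ^2 + 2613λ - 9025.
No integer candidate from the rational root theorem (±divisors of 9025) is a root, so the roots are irrational. The cubic discriminant is Δ = 1765863856 > 0, so there are three distinct real roots. p(4) = -125 and p(5) = 1640 have opposite signs, so a root lies in (4, 5); Newton's method refines it to λ ≈ 4.0677. p(37) = 40 and p(38) = -703 have opposite signs, so a root lies in (37, 38); Newton's method refines it to λ ≈ 37.0531. p(59) = -1060 and p(60) = 155 have opposite signs, so a root lies in (59, 60); Newton's method refines it to λ ≈ 59.8792. Check (Vieta): the three roots sum to 101, matching tr M = 101.
So the eigenvalues of A^T A are ≈ 4.0677, 37.0531, 59.8792 (all ≥ 0, as they must be for A^T A). The largest is λ_max ≈ 59.8792, hence ||A||_2 = sqrt(λ_max) ≈ 7.7382.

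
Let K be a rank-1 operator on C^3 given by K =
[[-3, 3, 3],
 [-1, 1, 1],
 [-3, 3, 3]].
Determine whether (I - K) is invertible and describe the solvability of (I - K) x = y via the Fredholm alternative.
(I - K) is singular (det(I - K) = 0, i.e. 1 ∈ sigma(K)). (I - K) x = y is solvable iff y ⊥ ker((I - K)^*) = span{(-1, 1, 1)}, i.e. iff -y_1 + y_2 + y_3 = 0. When solvable, the solutions are x = y + c·(3, 1, 3), c arbitrary (ker(I - K) = span{(3, 1, 3)}, dimension 1).

K has rank 1, so it is an outer product K = u v^T: every row of K is a multiple of one row vector. Reading off the entries, u = (3, 1, 3) and v = (-1, 1, 1) (row i of K equals u_i·v^T). A rank-one matrix u v^T satisfies K u = u (v·u) and kills the (2)-dimensional subspace v^⊥, so its characteristic polynomial is lambda^2 (lambda - v·u) with v·u = tr K = 1. Hence the eigenvalues of I - K are 1 (multiplicity 2) and 1 - (1) = 0, so det(I - K) = 0. (Direct check: I - K =
[[4, -3, -3],
 [1, 0, -1],
 [3, -3, -2]]
has determinant 0.) So 1 is an eigenvalue of K and (I - K) is not invertible. The finite-dimensional Fredholm alternative says: either (I - K) is invertible, or ker(I - K) ≠ {0} and then range(I - K) = ker((I - K)^*)^⊥, with dim ker(I - K) = dim ker((I - K)^*). We are in the second case, so we need both kernels. Kernel of I - K: (I - K) u = u - u (v·u) = u - u = 0, so ker(I - K) = span{u} = span{(3, 1, 3)} (it is exactly 1-dimensional because rank(I - K) = 2). Kernel of the adjoint: K is real, so (I - K)^* = I - K^T = I - v u^T, and (I - v u^T) v = v - v (u·v) = 0; hence ker((I - K)^*) = span{v} = span{(-1, 1, 1)}. Therefore (I - K) x = y is solvable iff <y, v> = 0, i.e. iff -y_1 + y_2 + y_3 = 0. When this holds, K y = u (v·y) = 0, so (I - K) y = y and x = y is a particular solution; the full solution set is the line x = y + c·u = y + c·(3, 1, 3), c ∈ C.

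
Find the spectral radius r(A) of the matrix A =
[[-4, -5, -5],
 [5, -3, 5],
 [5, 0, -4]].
r(A) ≈ 7.7362

The eigenvalues of A are the roots of its characteristic polynomial. With M = A (coefficients from the trace, the sum of principal 2x2 minors, and det A):
  p(λ) = det(λ I - M) = λ^3 + 11λ^2 + 90λ + 348.
No integer candidate from the rational root theorem (±divisors of 348) is a root, so the roots are irrational. The cubic discriminant is Δ = -857100 < 0, so there is one real root and a complex-conjugate pair. p(-6) = -12 and p(-5) = 48 have opposite signs, so a root lies in (-6, -5); Newton's method refines it to λ ≈ -5.8146. Dividing out (λ - (-5.8146)) leaves approximately λ^2 + 5.1854λ + 59.849. For λ^2 + 5.1854λ + 59.849 the discriminant is -212.508. It is negative, so the remaining roots are the complex-conjugate pair λ ≈ -2.5927 ± 7.2888i. Their product equals the constant term, so |λ|^2 ≈ 59.849 and |λ| ≈ 7.7362.
Thus the eigenvalues (to 4 decimals) are -5.8146 (modulus 5.8146); -2.5927 ± 7.2888i (modulus 7.7362). The spectral radius is the largest modulus: r(A) ≈ 7.7362. (Cross-check: r(A) ≤ ||A||_2 ≈ 9.6394; equality holds whenever A is normal, though it can also hold for some non-normal A.)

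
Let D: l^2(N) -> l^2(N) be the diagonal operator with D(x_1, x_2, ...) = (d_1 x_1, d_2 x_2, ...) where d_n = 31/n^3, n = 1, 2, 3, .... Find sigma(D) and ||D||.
sigma(D) = {31/n^3 : n ≥ 1} ∪ {0}; ||D|| = 31

A bounded diagonal operator on l^2 with diagonal entries d_n has spectrum equal to the closure of {d_n : n ≥ 1}: every d_n is an eigenvalue (with eigenvector e_n), so {d_n} ⊂ sigma(D); the spectrum is closed, so its closure is too; and for lambda not in the closure, (D - lambda I) has bounded inverse (the diagonal entries 1/(d_n - lambda) are bounded). For our sequence d_n = 31/n^3, n = 1, 2, 3, ...:
  - {d_n} = {31/n^3 : n ≥ 1}; the only limit point is 0
  - closure = {31/n^3 : n ≥ 1} ∪ {0}
For the norm: a diagonal operator has ||D|| = sup_n |d_n|. Here d_n = 31/n^3 is positive and decreasing, so sup_n |d_n| = d_1 = 31. So ||D|| = 31.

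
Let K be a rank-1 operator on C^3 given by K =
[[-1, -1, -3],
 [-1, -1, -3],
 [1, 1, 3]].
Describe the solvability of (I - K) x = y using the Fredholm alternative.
(I - K) is singular (det(I - K) = 0, i.e. 1 ∈ sigma(K)). (I - K) x = y is solvable iff y ⊥ ker((I - K)^*) = span{(-1, -1, -3)}, i.e. iff -y_1 - y_2 - 3y_3 = 0. When solvable, the solutions are x = y + c·(1, 1, -1), c arbitrary (ker(I - K) = span{(1, 1, -1)}, dimension 1).

K has rank 1, so it is an outer product K = u v^T: every row of K is a multiple of one row vector. Reading off the entries, u = (1, 1, -1) and v = (-1, -1, -3) (row i of K equals u_i·v^T). A rank-one matrix u v^T satisfies K u = u (v·u) and kills the (2)-dimensional subspace v^⊥, so its characteristic polynomial is lambda^2 (lambda - v·u) with v·u = tr K = 1. Hence the eigenvalues of I - K are 1 (multiplicity 2) and 1 - (1) = 0, so det(I - K) = 0. (Direct check: I - K =
[[2, 1, 3],
 [1, 2, 3],
 [-1, -1, -2]]
has determinant 0.) So 1 is an eigenvalue of K and (I - K) is not invertible. The finite-dimensional Fredholm alternative says: either (I - K) is invertible, or ker(I - K) ≠ {0} and then range(I - K) = ker((I - K)^*)^⊥, with dim ker(I - K) = dim ker((I - K)^*). We are in the second case, so we need both kernels. Kernel of I - K: (I - K) u = u - u (v·u) = u - u = 0, so ker(I - K) = span{u} = span{(1, 1, -1)} (it is exactly 1-dimensional because rank(I - K) = 2). Kernel of the adjoint: K is real, so (I - K)^* = I - K^T = I - v u^T, and (I - v u^T) v = v - v (u·v) = 0; hence ker((I - K)^*) = span{v} = span{(-1, -1, -3)}. Therefore (I - K) x = y is solvable iff <y, v> = 0, i.e. iff -y_1 - y_2 - 3y_3 = 0. When this holds, K y = u (v·y) = 0, so (I - K) y = y and x = y is a particular solution; the full solution set is the line x = y + c·u = y + c·(1, 1, -1), c ∈ C.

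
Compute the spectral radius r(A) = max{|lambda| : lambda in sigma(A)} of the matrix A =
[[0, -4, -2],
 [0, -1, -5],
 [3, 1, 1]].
r(A) ≈ 4.3024

The eigenvalues of A are the roots of its characteristic polynomial. With M = A (coefficients from the trace, the sum of principal 2x2 minors, and det A):
  p(λ) = det(λ I - M) = λ^3 + 10λ - 54.
No integer candidate from the rational root theorem (±divisors of 54) is a root, so the roots are irrational. The cubic discriminant is Δ = -82732 < 0, so there is one real root and a complex-conjugate pair. p(2) = -26 and p(3) = 3 have opposite signs, so a root lies in (2, 3); Newton's method refines it to λ ≈ 2.9173. Dividing out (λ - (2.9173)) leaves approximately λ^2 + 2.9173λ + 18.5105. For λ^2 + 2.9173λ + 18.5105 the discriminant is -65.5314. It is negative, so the remaining roots are the complex-conjugate pair λ ≈ -1.4586 ± 4.0476i. Their product equals the constant term, so |λ|^2 ≈ 18.5105 and |λ| ≈ 4.3024.
Thus the eigenvalues (to 4 decimals) are 2.9173 (modulus 2.9173); -1.4586 ± 4.0476i (modulus 4.3024). The spectral radius is the largest modulus: r(A) ≈ 4.3024. (Cross-check: r(A) ≤ ||A||_2 ≈ 6.3082; equality holds whenever A is normal, though it can also hold for some non-normal A.)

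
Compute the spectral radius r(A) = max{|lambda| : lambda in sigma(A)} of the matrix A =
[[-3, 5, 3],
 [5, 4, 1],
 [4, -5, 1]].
r(A) ≈ 7.1115

The eigenvalues of A are the roots of its characteristic polynomial. With M = A (coefficients from the trace, the sum of principal 2x2 minors, and det A):
  p(λ) = det(λ I - M) = λ^3 - 2λ^2 - 43λ + 155.
No integer candidate from the rational root theorem (±divisors of 155) is a root, so the roots are irrational. The cubic discriminant is Δ = -78351 < 0, so there is one real root and a complex-conjugate pair. p(-8) = -141 and p(-7) = 15 have opposite signs, so a root lies in (-8, -7); Newton's method refines it to λ ≈ -7.1115. Dividing out (λ - (-7.1115)) leaves approximately λ^2 - 9.1115λ + 21.7958. For λ^2 - 9.1115λ + 21.7958 the discriminant is -4.1645. It is negative, so the remaining roots are the complex-conjugate pair λ ≈ 4.5557 ± 1.0204i. Their product equals the constant term, so |λ|^2 ≈ 21.7958 and |λ| ≈ 4.6686.
Thus the eigenvalues (to 4 decimals) are -7.1115 (modulus 7.1115); 4.5557 ± 1.0204i (modulus 4.6686). The spectral radius is the largest modulus: r(A) ≈ 7.1115. (Cross-check: r(A) ≤ ||A||_2 ≈ 8.7877; equality holds whenever A is normal, though it can also hold for some non-normal A.)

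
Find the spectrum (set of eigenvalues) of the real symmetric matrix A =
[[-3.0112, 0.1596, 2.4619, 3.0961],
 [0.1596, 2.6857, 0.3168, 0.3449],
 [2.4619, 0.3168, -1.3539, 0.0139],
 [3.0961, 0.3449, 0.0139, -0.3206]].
sigma(A) ≈ {-6, -1, 2, 3}

A is real symmetric, so its spectrum consists of real eigenvalues. Expanding the characteristic polynomial of the displayed matrix gives
  det(λ I - A) = p(λ) = λ^4 + (2)λ^3 + (-23)λ^2 + (12)λ + (36).
Solving p(λ) = 0 yields eigenvalues ≈ -6, -1, 2, 3. (A is shown rounded to 4 decimals, so these recover the underlying integer eigenvalues to within that precision.)
Verification: the trace of A = -2 equals the sum of eigenvalues -2, and det(A) ≈ 36.0006 matches the eigenvalue product 36.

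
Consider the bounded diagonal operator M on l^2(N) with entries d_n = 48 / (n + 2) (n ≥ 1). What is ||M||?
||M|| = 16 (attained at n = 1)

For M diagonal, ||M|| = sup_n |d_n| = sup_n 48/(n + 2). This is positive and strictly decreasing in n, so the supremum is attained at n = 1: d_1 = 48/(1 + 2) = 16. Hence ||M|| = 16.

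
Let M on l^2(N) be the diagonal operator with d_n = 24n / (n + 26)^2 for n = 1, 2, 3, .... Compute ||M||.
||M|| = 3/13 (attained at n = 26)

For M diagonal, ||M|| = sup_n |d_n|. Treat f(x) = 24x / (x + 26)^2 for real x > 0. By the quotient rule, f'(x) = 24(26 - x)/(x + 26)^3, which is positive for x < 26 and negative for x > 26. So f has a unique maximum at x = 26, and since 26 is a positive integer, the supremum over n ≥ 1 is attained at n = 26: d_26 = 24·26/(26 + 26)^2 = 24·26/2704 = 3/13. Hence ||M|| = 3/13.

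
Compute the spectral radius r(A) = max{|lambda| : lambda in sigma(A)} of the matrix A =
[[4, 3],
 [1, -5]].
r(A) = (1 + sqrt(93))/2 ≈ 5.3218

The eigenvalues of A are the roots of its characteristic polynomial. With M = A (coefficients from the trace and determinant):
  p(λ) = det(λ I - M) = λ^2 + λ - 23.
For λ^2 + λ - 23 the discriminant is 93. It is nonnegative but not a perfect square, so the roots are real and irrational: λ = (-1 ± sqrt(93))/2 ≈ 4.3218, -5.3218.
Thus the eigenvalues (to 4 decimals) are 4.3218 (modulus 4.3218); -5.3218 (modulus 5.3218). The spectral radius is the largest modulus: r(A) = (1 + sqrt(93))/2 ≈ 5.3218. (Cross-check: r(A) ≤ ||A||_2 ≈ 6.0425; equality holds whenever A is normal, though it can also hold for some non-normal A.)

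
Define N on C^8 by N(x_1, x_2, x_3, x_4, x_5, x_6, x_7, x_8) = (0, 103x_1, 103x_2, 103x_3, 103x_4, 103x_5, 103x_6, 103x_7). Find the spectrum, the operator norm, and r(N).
sigma(N) = {0}; ||N|| = 103; r(N) = 0. (N is nilpotent with N^8 = 0.)

On C^8, N is a strictly lower-triangular matrix with 103 on the subdiagonal and zeros elsewhere, so its characteristic polynomial is lambda^8 and every eigenvalue is 0: sigma(N) = {0}. For the operator norm, N e_i = 103e_{i+1} for i = 1, ..., 7 and N e_8 = 0, so the singular values of N are 103 (with multiplicity 7) and 0; hence ||N|| = 103. The spectral radius r(N) = max|lambda| = 0. Note ||N|| > r(N) — characteristic of non-normal nilpotent operators. Indeed N^8 = 0.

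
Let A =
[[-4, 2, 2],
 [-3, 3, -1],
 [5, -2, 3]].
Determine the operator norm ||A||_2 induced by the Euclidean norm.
||A||_2 ≈ 8.2143 (= sqrt(largest eigenvalue of A^T A))

||A||_2 = sigma_max(A) = sqrt(lambda_max(A^T A)). Form the symmetric matrix M = A^T A =
[[50, -27, 10],
 [-27, 17, -5],
 [10, -5, 14]].
Its characteristic polynomial (trace, sum of principal 2x2 minors, determinant of M give the coefficients) is
  p(λ) = det(λ I - M) = λ^3 - 81λ^2 + 934λ - 1444.
No integer candidate from the rational root theorem (±divisors of 1444) is a root, so the roots are irrational. The cubic discriminant is Δ = 1304902580 > 0, so there are three distinct real roots. p(1) = -590 and p(2) = 108 have opposite signs, so a root lies in (1, 2); Newton's method refines it to λ ≈ 1.8299. p(11) = 360 and p(12) = -172 have opposite signs, so a root lies in (11, 12); Newton's method refines it to λ ≈ 11.6951. p(67) = -1712 and p(68) = 1956 have opposite signs, so a root lies in (67, 68); Newton's method refines it to λ ≈ 67.475. Check (Vieta): the three roots sum to 81, matching tr M = 81.
So the eigenvalues of A^T A are ≈ 1.8299, 11.6951, 67.475 (all ≥ 0, as they must be for A^T A). The largest is λ_max ≈ 67.475, hence ||A||_2 = sqrt(λ_max) ≈ 8.2143.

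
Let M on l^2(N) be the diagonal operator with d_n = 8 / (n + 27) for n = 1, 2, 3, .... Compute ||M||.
||M|| = 2/7 (attained at n = 1)

For M diagonal, ||M|| = sup_n |d_n| = sup_n 8/(n + 27). This is positive and strictly decreasing in n, so the supremum is attained at n = 1: d_1 = 8/(1 + 27) = 2/7. Hence ||M|| = 2/7.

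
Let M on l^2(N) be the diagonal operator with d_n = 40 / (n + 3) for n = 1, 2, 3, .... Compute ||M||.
||M|| = 10 (attained at n = 1)

For M diagonal, ||M|| = sup_n |d_n| = sup_n 40/(n + 3). This is positive and strictly decreasing in n, so the supremum is attained at n = 1: d_1 = 40/(1 + 3) = 10. Hence ||M|| = 10.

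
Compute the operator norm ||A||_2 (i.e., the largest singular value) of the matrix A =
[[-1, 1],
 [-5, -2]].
||A||_2 = sqrt((31 + sqrt(765))/2) ≈ 5.4157 (= sqrt(largest eigenvalue of A^T A))

||A||_2 = sigma_max(A) = sqrt(lambda_max(A^T A)). Form the symmetric matrix M = A^T A =
[[26, 9],
 [9, 5]].
Its characteristic polynomial (trace, determinant of M give the coefficients) is
  p(λ) = det(λ I - M) = λ^2 - 31λ + 49.
For λ^2 - 31λ + 49 the discriminant is 765. It is nonnegative but not a perfect square, so the roots are real and irrational: λ = (31 ± sqrt(765))/2 ≈ 29.3293, 1.6707.
So the eigenvalues of A^T A are ≈ 1.6707, 29.3293 (all ≥ 0, as they must be for A^T A). The largest is λ_max = (31 + sqrt(765))/2 ≈ 29.3293, hence ||A||_2 = sqrt(λ_max) = sqrt((31 + sqrt(765))/2) ≈ 5.4157.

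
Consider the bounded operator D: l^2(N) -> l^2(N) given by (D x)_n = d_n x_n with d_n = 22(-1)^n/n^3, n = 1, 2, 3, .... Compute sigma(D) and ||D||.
sigma(D) = {22(-1)^n/n^3 : n ≥ 1} ∪ {0}; ||D|| = 22

A bounded diagonal operator on l^2 with diagonal entries d_n has spectrum equal to the closure of {d_n : n ≥ 1}: every d_n is an eigenvalue (with eigenvector e_n), so {d_n} ⊂ sigma(D); the spectrum is closed, so its closure is too; and for lambda not in the closure, (D - lambda I) has bounded inverse (the diagonal entries 1/(d_n - lambda) are bounded). For our sequence d_n = 22(-1)^n/n^3, n = 1, 2, 3, ...:
  - {d_n} = {22(-1)^n/n^3 : n ≥ 1}; the only limit point is 0
  - closure = {22(-1)^n/n^3 : n ≥ 1} ∪ {0}
For the norm: a diagonal operator has ||D|| = sup_n |d_n|. Here |d_n| = 22/n^3 is decreasing, so sup_n |d_n| = |d_1| = 22. So ||D|| = 22.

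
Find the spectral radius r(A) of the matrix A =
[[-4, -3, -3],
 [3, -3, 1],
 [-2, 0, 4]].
r(A) ≈ 4.7999

The eigenvalues of A are the roots of its characteristic polynomial. With M = A (coefficients from the trace, the sum of principal 2x2 minors, and det A):
  p(λ) = det(λ I - M) = λ^3 + 3λ^2 - 13λ - 108.
No integer candidate from the rational root theorem (±divisors of 108) is a root, so the roots are irrational. The cubic discriminant is Δ = -217139 < 0, so there is one real root and a complex-conjugate pair. p(4) = -48 and p(5) = 27 have opposite signs, so a root lies in (4, 5); Newton's method refines it to λ ≈ 4.6878. Dividing out (λ - (4.6878)) leaves approximately λ^2 + 7.6878λ + 23.0386. For λ^2 + 7.6878λ + 23.0386 the discriminant is -33.0525. It is negative, so the remaining roots are the complex-conjugate pair λ ≈ -3.8439 ± 2.8746i. Their product equals the constant term, so |λ|^2 ≈ 23.0386 and |λ| ≈ 4.7999.
Thus the eigenvalues (to 4 decimals) are 4.6878 (modulus 4.6878); -3.8439 ± 2.8746i (modulus 4.7999). The spectral radius is the largest modulus: r(A) ≈ 4.7999. (Cross-check: r(A) ≤ ||A||_2 ≈ 6.0583; equality holds whenever A is normal, though it can also hold for some non-normal A.)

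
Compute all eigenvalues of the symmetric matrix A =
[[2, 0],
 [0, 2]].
sigma(A) ≈ {2} (2 with multiplicity 2)

A is real symmetric, so its spectrum consists of real eigenvalues. Expanding the characteristic polynomial of the displayed matrix gives
  det(λ I - A) = p(λ) = λ^2 + (-4)λ + (4).
Solving p(λ) = 0 yields eigenvalues ≈ 2, 2. (A is shown rounded to 4 decimals, so these recover the underlying integer eigenvalues to within that precision.)
Verification: the trace of A = 4 equals the sum of eigenvalues 4, and det(A) ≈ 4.0000 matches the eigenvalue product 4.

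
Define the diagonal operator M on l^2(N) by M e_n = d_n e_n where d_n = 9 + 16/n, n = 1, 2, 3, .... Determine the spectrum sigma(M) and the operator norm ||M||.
sigma(M) = {9 + 16/n : n ≥ 1} ∪ {9}; ||M|| = 25

A bounded diagonal operator on l^2 with diagonal entries d_n has spectrum equal to the closure of {d_n : n ≥ 1}: every d_n is an eigenvalue (with eigenvector e_n), so {d_n} ⊂ sigma(M); the spectrum is closed, so its closure is too; and for lambda not in the closure, (M - lambda I) has bounded inverse (the diagonal entries 1/(d_n - lambda) are bounded). For our sequence d_n = 9 + 16/n, n = 1, 2, 3, ...:
  - {d_n} = {9 + 16/n : n ≥ 1}; the only limit point is 9
  - closure = {9 + 16/n : n ≥ 1} ∪ {9}
For the norm: a diagonal operator has ||M|| = sup_n |d_n|. Here d_n = 9 + 16/n is positive and decreasing, so sup_n |d_n| = d_1 = 9 + 16 = 25. So ||M|| = 25.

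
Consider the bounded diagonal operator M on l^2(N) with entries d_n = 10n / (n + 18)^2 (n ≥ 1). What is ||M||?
||M|| = 5/36 (attained at n = 18)

For M diagonal, ||M|| = sup_n |d_n|. Treat f(x) = 10x / (x + 18)^2 for real x > 0. By the quotient rule, f'(x) = 10(18 - x)/(x + 18)^3, which is positive for x < 18 and negative for x > 18. So f has a unique maximum at x = 18, and since 18 is a positive integer, the supremum over n ≥ 1 is attained at n = 18: d_18 = 10·18/(18 + 18)^2 = 10·18/1296 = 5/36. Hence ||M|| = 5/36.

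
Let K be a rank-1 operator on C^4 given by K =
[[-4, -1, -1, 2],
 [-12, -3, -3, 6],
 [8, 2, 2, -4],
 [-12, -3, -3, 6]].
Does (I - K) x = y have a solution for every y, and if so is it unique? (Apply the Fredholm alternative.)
(I - K) is singular (det(I - K) = 0, i.e. 1 ∈ sigma(K)). (I - K) x = y is solvable iff y ⊥ ker((I - K)^*) = span{(-4, -1, -1, 2)}, i.e. iff -4y_1 - y_2 - y_3 + 2y_4 = 0. When solvable, the solutions are x = y + c·(1, 3, -2, 3), c arbitrary (ker(I - K) = span{(1, 3, -2, 3)}, dimension 1).

K has rank 1, so it is an outer product K = u v^T: every row of K is a multiple of one row vector. Reading off the entries, u = (1, 3, -2, 3) and v = (-4, -1, -1, 2) (row i of K equals u_i·v^T). A rank-one matrix u v^T satisfies K u = u (v·u) and kills the (3)-dimensional subspace v^⊥, so its characteristic polynomial is lambda^3 (lambda - v·u) with v·u = tr K = 1. Hence the eigenvalues of I - K are 1 (multiplicity 3) and 1 - (1) = 0, so det(I - K) = 0. (Direct check: I - K =
[[5, 1, 1, -2],
 [12, 4, 3, -6],
 [-8, -2, -1, 4],
 [12, 3, 3, -5]]
has determinant 0.) So 1 is an eigenvalue of K and (I - K) is not invertible. The finite-dimensional Fredholm alternative says: either (I - K) is invertible, or ker(I - K) ≠ {0} and then range(I - K) = ker((I - K)^*)^⊥, with dim ker(I - K) = dim ker((I - K)^*). We are in the second case, so we need both kernels. Kernel of I - K: (I - K) u = u - u (v·u) = u - u = 0, so ker(I - K) = span{u} = span{(1, 3, -2, 3)} (it is exactly 1-dimensional because rank(I - K) = 3). Kernel of the adjoint: K is real, so (I - K)^* = I - K^T = I - v u^T, and (I - v u^T) v = v - v (u·v) = 0; hence ker((I - K)^*) = span{v} = span{(-4, -1, -1, 2)}. Therefore (I - K) x = y is solvable iff <y, v> = 0, i.e. iff -4y_1 - y_2 - y_3 + 2y_4 = 0. When this holds, K y = u (v·y) = 0, so (I - K) y = y and x = y is a particular solution; the full solution set is the line x = y + c·u = y + c·(1, 3, -2, 3), c ∈ C.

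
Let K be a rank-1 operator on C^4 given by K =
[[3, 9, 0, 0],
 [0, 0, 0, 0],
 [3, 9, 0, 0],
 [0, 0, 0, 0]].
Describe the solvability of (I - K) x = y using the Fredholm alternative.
(I - K) is invertible (det(I - K) = -2 ≠ 0), so for every y in C^4 the equation (I - K) x = y has a unique solution.

K has rank 1, so it is an outer product K = u v^T: every row of K is a multiple of one row vector. Reading off the entries, u = (-3, 0, -3, 0) and v = (-1, -3, 0, 0) (row i of K equals u_i·v^T). A rank-one matrix u v^T satisfies K u = u (v·u) and kills the (3)-dimensional subspace v^⊥, so its characteristic polynomial is lambda^3 (lambda - v·u) with v·u = tr K = 3. Hence the eigenvalues of I - K are 1 (multiplicity 3) and 1 - (3) = -2, so det(I - K) = -2. (Direct check: I - K =
[[-2, -9, 0, 0],
 [0, 1, 0, 0],
 [-3, -9, 1, 0],
 [0, 0, 0, 1]]
has determinant -2.) The finite-dimensional Fredholm alternative says: either (I - K) is invertible, or ker(I - K) ≠ {0} and then range(I - K) = ker((I - K)^*)^⊥, with dim ker(I - K) = dim ker((I - K)^*). Since det(I - K) ≠ 0, 1 is not an eigenvalue of K and ker(I - K) = {0}, so we are in the first case: for every y there is a unique x = (I - K)^(-1) y. Explicitly, by the Sherman–Morrison formula, (I - u v^T)^(-1) = I + u v^T/(1 - v·u), i.e. (I - K)^(-1) = I + K/(-2).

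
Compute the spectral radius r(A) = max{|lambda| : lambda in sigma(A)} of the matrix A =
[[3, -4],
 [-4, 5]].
r(A) = (8 + sqrt(68))/2 ≈ 8.1231

The eigenvalues of A are the roots of its characteristic polynomial. With M = A (coefficients from the trace and determinant):
  p(λ) = det(λ I - M) = λ^2 - 8λ - 1.
For λ^2 - 8λ - 1 the discriminant is 68. It is nonnegative but not a perfect square, so the roots are real and irrational: λ = (8 ± sqrt(68))/2 ≈ 8.1231, -0.1231.
Thus the eigenvalues (to 4 decimals) are 8.1231 (modulus 8.1231); -0.1231 (modulus 0.1231). The spectral radius is the largest modulus: r(A) = (8 + sqrt(68))/2 ≈ 8.1231. (Cross-check: r(A) ≤ ||A||_2 ≈ 8.1231; equality holds whenever A is normal, though it can also hold for some non-normal A.)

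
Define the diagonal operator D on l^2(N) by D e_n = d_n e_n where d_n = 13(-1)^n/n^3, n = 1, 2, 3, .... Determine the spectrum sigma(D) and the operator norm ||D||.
sigma(D) = {13(-1)^n/n^3 : n ≥ 1} ∪ {0}; ||D|| = 13

A bounded diagonal operator on l^2 with diagonal entries d_n has spectrum equal to the closure of {d_n : n ≥ 1}: every d_n is an eigenvalue (with eigenvector e_n), so {d_n} ⊂ sigma(D); the spectrum is closed, so its closure is too; and for lambda not in the closure, (D - lambda I) has bounded inverse (the diagonal entries 1/(d_n - lambda) are bounded). For our sequence d_n = 13(-1)^n/n^3, n = 1, 2, 3, ...:
  - {d_n} = {13(-1)^n/n^3 : n ≥ 1}; the only limit point is 0
  - closure = {13(-1)^n/n^3 : n ≥ 1} ∪ {0}
For the norm: a diagonal operator has ||D|| = sup_n |d_n|. Here |d_n| = 13/n^3 is decreasing, so sup_n |d_n| = |d_1| = 13. So ||D|| = 13.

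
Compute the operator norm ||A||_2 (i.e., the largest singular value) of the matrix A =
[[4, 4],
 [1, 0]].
||A||_2 = sqrt((33 + sqrt(1025))/2) ≈ 5.7016 (= sqrt(largest eigenvalue of A^T A))

||A||_2 = sigma_max(A) = sqrt(lambda_max(A^T A)). Form the symmetric matrix M = A^T A =
[[17, 16],
 [16, 16]].
Its characteristic polynomial (trace, determinant of M give the coefficients) is
  p(λ) = det(λ I - M) = λ^2 - 33λ + 16.
For λ^2 - 33λ + 16 the discriminant is 1025. It is nonnegative but not a perfect square, so the roots are real and irrational: λ = (33 ± sqrt(1025))/2 ≈ 32.5078, 0.4922.
So the eigenvalues of A^T A are ≈ 0.4922, 32.5078 (all ≥ 0, as they must be for A^T A). The largest is λ_max = (33 + sqrt(1025))/2 ≈ 32.5078, hence ||A||_2 = sqrt(λ_max) = sqrt((33 + sqrt(1025))/2) ≈ 5.7016.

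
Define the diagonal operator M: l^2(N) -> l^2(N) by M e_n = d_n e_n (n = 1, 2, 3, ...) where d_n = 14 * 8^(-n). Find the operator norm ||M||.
||M|| = 7/4 (attained at n = 1)

For M diagonal, ||M|| = sup_n |d_n|. The sequence d_n = 14 * 8^(-n) is positive and strictly decreasing (ratio 8^(-1) < 1), so the supremum is d_1 = 14/8 = 7/4. Hence ||M|| = 7/4.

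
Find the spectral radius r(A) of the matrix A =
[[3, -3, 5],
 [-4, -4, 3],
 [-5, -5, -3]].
r(A) ≈ 6.762

The eigenvalues of A are the roots of its characteristic polynomial. With M = A (coefficients from the trace, the sum of principal 2x2 minors, and det A):
  p(λ) = det(λ I - M) = λ^3 + 4λ^2 + 19λ - 162.
No integer candidate from the rational root theorem (±divisors of 162) is a root, so the roots are irrational. The cubic discriminant is Δ = -910392 < 0, so there is one real root and a complex-conjugate pair. p(3) = -42 and p(4) = 42 have opposite signs, so a root lies in (3, 4); Newton's method refines it to λ ≈ 3.543. Dividing out (λ - (3.543)) leaves approximately λ^2 + 7.543λ + 45.7244. For λ^2 + 7.543λ + 45.7244 the discriminant is -126.0015. It is negative, so the remaining roots are the complex-conjugate pair λ ≈ -3.7715 ± 5.6125i. Their product equals the constant term, so |λ|^2 ≈ 45.7244 and |λ| ≈ 6.762.
Thus the eigenvalues (to 4 decimals) are 3.543 (modulus 3.543); -3.7715 ± 5.6125i (modulus 6.762). The spectral radius is the largest modulus: r(A) ≈ 6.762. (Cross-check: r(A) ≤ ||A||_2 ≈ 9.0858; equality holds whenever A is normal, though it can also hold for some non-normal A.)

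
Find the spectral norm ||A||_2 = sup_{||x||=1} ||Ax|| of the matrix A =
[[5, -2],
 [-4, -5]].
||A||_2 = sqrt((70 + sqrt(544))/2) ≈ 6.831 (= sqrt(largest eigenvalue of A^T A))

||A||_2 = sigma_max(A) = sqrt(lambda_max(A^T A)). Form the symmetric matrix M = A^T A =
[[41, 10],
 [10, 29]].
Its characteristic polynomial (trace, determinant of M give the coefficients) is
  p(λ) = det(λ I - M) = λ^2 - 70λ + 1089.
For λ^2 - 70λ + 1089 the discriminant is 544. It is nonnegative but not a perfect square, so the roots are real and irrational: λ = (70 ± sqrt(544))/2 ≈ 46.6619, 23.3381.
So the eigenvalues of A^T A are ≈ 23.3381, 46.6619 (all ≥ 0, as they must be for A^T A). The largest is λ_max = (70 + sqrt(544))/2 ≈ 46.6619, hence ||A||_2 = sqrt(λ_max) = sqrt((70 + sqrt(544))/2) ≈ 6.831.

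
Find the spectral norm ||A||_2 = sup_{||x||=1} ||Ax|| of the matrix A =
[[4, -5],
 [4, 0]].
||A||_2 = sqrt((57 + sqrt(1649))/2) ≈ 6.986 (= sqrt(largest eigenvalue of A^T A))

||A||_2 = sigma_max(A) = sqrt(lambda_max(A^T A)). Form the symmetric matrix M = A^T A =
[[32, -20],
 [-20, 25]].
Its characteristic polynomial (trace, determinant of M give the coefficients) is
  p(λ) = det(λ I - M) = λ^2 - 57λ + 400.
For λ^2 - 57λ + 400 the discriminant is 1649. It is nonnegative but not a perfect square, so the roots are real and irrational: λ = (57 ± sqrt(1649))/2 ≈ 48.8039, 8.1961.
So the eigenvalues of A^T A are ≈ 8.1961, 48.8039 (all ≥ 0, as they must be for A^T A). The largest is λ_max = (57 + sqrt(1649))/2 ≈ 48.8039, hence ||A||_2 = sqrt(λ_max) = sqrt((57 + sqrt(1649))/2) ≈ 6.986.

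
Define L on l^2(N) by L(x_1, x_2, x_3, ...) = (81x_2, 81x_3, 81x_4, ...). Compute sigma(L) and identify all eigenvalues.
sigma(L) = closed disk {z in C : |z| ≤ 81}; sigma_p(L) = open disk {z in C : |z| < 81}

Note L = 81·V where V is the unit left shift (V x)_k = x_{k+1}; so sigma(L) = 81·sigma(V) and ||L|| = 81||V||. ||L x||^2 = 6561sum_{k≥2} |x_k|^2 ≤ 6561||x||^2, with equality on {x : x_1 = 0}, so ||L|| = 81. For any lambda with |lambda| < 81, set r = lambda/81 (|r| < 1); the vector x = (1, r, r^2, ...) is in l^2 and satisfies L x = 81(r, r^2, ...) = lambda x, so lambda is an eigenvalue. On the boundary |lambda| = 81 the geometric series diverges, so no l^2 eigenvector exists, but these lambda lie in the approximate point spectrum. Hence sigma(L) is the closed disk of radius 81 and sigma_p(L) is the open disk.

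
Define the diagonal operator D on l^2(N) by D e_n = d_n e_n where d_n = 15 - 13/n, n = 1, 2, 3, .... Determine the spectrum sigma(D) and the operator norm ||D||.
sigma(D) = {15 - 13/n : n ≥ 1} ∪ {15}; ||D|| = 15

A bounded diagonal operator on l^2 with diagonal entries d_n has spectrum equal to the closure of {d_n : n ≥ 1}: every d_n is an eigenvalue (with eigenvector e_n), so {d_n} ⊂ sigma(D); the spectrum is closed, so its closure is too; and for lambda not in the closure, (D - lambda I) has bounded inverse (the diagonal entries 1/(d_n - lambda) are bounded). For our sequence d_n = 15 - 13/n, n = 1, 2, 3, ...:
  - {d_n} = {15 - 13/n : n ≥ 1}; the only limit point is 15
  - closure = {15 - 13/n : n ≥ 1} ∪ {15}
For the norm: a diagonal operator has ||D|| = sup_n |d_n|. Here d_n = 15 - 13/n increases monotonically from d_1 = 2 toward 15, with all terms in [2, 15); so sup_n |d_n| = 15 (the supremum is the limit, not attained). So ||D|| = 15.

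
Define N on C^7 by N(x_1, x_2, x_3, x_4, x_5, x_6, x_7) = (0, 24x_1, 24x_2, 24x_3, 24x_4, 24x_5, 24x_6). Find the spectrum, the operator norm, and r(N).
sigma(N) = {0}; ||N|| = 24; r(N) = 0. (N is nilpotent with N^7 = 0.)

On C^7, N is a strictly lower-triangular matrix with 24 on the subdiagonal and zeros elsewhere, so its characteristic polynomial is lambda^7 and every eigenvalue is 0: sigma(N) = {0}. For the operator norm, N e_i = 24e_{i+1} for i = 1, ..., 6 and N e_7 = 0, so the singular values of N are 24 (with multiplicity 6) and 0; hence ||N|| = 24. The spectral radius r(N) = max|lambda| = 0. Note ||N|| > r(N) — characteristic of non-normal nilpotent operators. Indeed N^7 = 0.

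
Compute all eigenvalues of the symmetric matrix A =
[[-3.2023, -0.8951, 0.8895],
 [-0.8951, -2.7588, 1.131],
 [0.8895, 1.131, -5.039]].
sigma(A) ≈ {-6, -3, -2}

A is real symmetric, so its spectrum consists of real eigenvalues. Expanding the characteristic polynomial of the displayed matrix gives
  det(λ I - A) = p(λ) = λ^3 + (11)λ^2 + (36)λ + (36.0017).
Solving p(λ) = 0 yields eigenvalues ≈ -6, -3, -2. (A is shown rounded to 4 decimals, so these recover the underlying integer eigenvalues to within that precision.)
Verification: the trace of A = -11 equals the sum of eigenvalues -11, and det(A) ≈ -36.0017 matches the eigenvalue product -36.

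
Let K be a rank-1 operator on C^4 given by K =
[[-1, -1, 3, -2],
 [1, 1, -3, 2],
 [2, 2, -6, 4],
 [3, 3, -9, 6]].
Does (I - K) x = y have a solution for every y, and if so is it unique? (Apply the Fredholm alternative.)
(I - K) is invertible (det(I - K) = 1 ≠ 0), so for every y in C^4 the equation (I - K) x = y has a unique solution.

K has rank 1, so it is an outer product K = u v^T: every row of K is a multiple of one row vector. Reading off the entries, u = (-1, 1, 2, 3) and v = (1, 1, -3, 2) (row i of K equals u_i·v^T). A rank-one matrix u v^T satisfies K u = u (v·u) and kills the (3)-dimensional subspace v^⊥, so its characteristic polynomial is lambda^3 (lambda - v·u) with v·u = tr K = 0. Hence the eigenvalues of I - K are 1 (multiplicity 3) and 1 - (0) = 1, so det(I - K) = 1. (Direct check: I - K =
[[2, 1, -3, 2],
 [-1, 0, 3, -2],
 [-2, -2, 7, -4],
 [-3, -3, 9, -5]]
has determinant 1.) The finite-dimensional Fredholm alternative says: either (I - K) is invertible, or ker(I - K) ≠ {0} and then range(I - K) = ker((I - K)^*)^⊥, with dim ker(I - K) = dim ker((I - K)^*). Since det(I - K) ≠ 0, 1 is not an eigenvalue of K and ker(I - K) = {0}, so we are in the first case: for every y there is a unique x = (I - K)^(-1) y. Explicitly, by the Sherman–Morrison formula, (I - u v^T)^(-1) = I + u v^T/(1 - v·u), i.e. (I - K)^(-1) = I + K.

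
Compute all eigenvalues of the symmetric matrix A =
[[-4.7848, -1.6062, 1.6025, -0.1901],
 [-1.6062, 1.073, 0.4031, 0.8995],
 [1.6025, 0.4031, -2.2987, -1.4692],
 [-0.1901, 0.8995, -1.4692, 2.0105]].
sigma(A) ≈ {-6, -2, 1, 3}

A is real symmetric, so its spectrum consists of real eigenvalues. Expanding the characteristic polynomial of the displayed matrix gives
  det(λ I - A) = p(λ) = λ^4 + (4)λ^3 + (-17)λ^2 + (-24.0013)λ + (36.0013).
Solving p(λ) = 0 yields eigenvalues ≈ -6, -2, 1, 3. (A is shown rounded to 4 decimals, so these recover the underlying integer eigenvalues to within that precision.)
Verification: the trace of A = -4 equals the sum of eigenvalues -4, and det(A) ≈ 36.0013 matches the eigenvalue product 36.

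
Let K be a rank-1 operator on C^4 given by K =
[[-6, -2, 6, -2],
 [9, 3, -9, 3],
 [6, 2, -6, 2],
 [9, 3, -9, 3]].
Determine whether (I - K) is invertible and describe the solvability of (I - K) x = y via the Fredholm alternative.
(I - K) is invertible (det(I - K) = 7 ≠ 0), so for every y in C^4 the equation (I - K) x = y has a unique solution.

K has rank 1, so it is an outer product K = u v^T: every row of K is a multiple of one row vector. Reading off the entries, u = (2, -3, -2, -3) and v = (-3, -1, 3, -1) (row i of K equals u_i·v^T). A rank-one matrix u v^T satisfies K u = u (v·u) and kills the (3)-dimensional subspace v^⊥, so its characteristic polynomial is lambda^3 (lambda - v·u) with v·u = tr K = -6. Hence the eigenvalues of I - K are 1 (multiplicity 3) and 1 - (-6) = 7, so det(I - K) = 7. (Direct check: I - K =
[[7, 2, -6, 2],
 [-9, -2, 9, -3],
 [-6, -2, 7, -2],
 [-9, -3, 9, -2]]
has determinant 7.) The finite-dimensional Fredholm alternative says: either (I - K) is invertible, or ker(I - K) ≠ {0} and then range(I - K) = ker((I - K)^*)^⊥, with dim ker(I - K) = dim ker((I - K)^*). Since det(I - K) ≠ 0, 1 is not an eigenvalue of K and ker(I - K) = {0}, so we are in the first case: for every y there is a unique x = (I - K)^(-1) y. Explicitly, by the Sherman–Morrison formula, (I - u v^T)^(-1) = I + u v^T/(1 - v·u), i.e. (I - K)^(-1) = I + K/(7).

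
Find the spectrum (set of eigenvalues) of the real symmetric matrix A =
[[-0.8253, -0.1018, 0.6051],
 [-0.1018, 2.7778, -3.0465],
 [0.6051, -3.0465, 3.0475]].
sigma(A) ≈ {-1, 0, 6}

A is real symmetric, so its spectrum consists of real eigenvalues. Expanding the characteristic polynomial of the displayed matrix gives
  det(λ I - A) = p(λ) = λ^3 + (-5)λ^2 + (-6)λ + (0).
Solving p(λ) = 0 yields eigenvalues ≈ -1, 0, 6. (A is shown rounded to 4 decimals, so these recover the underlying integer eigenvalues to within that precision.)
Verification: the trace of A = 5 equals the sum of eigenvalues 5, and det(A) ≈ -0.0000 matches the eigenvalue product 0.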